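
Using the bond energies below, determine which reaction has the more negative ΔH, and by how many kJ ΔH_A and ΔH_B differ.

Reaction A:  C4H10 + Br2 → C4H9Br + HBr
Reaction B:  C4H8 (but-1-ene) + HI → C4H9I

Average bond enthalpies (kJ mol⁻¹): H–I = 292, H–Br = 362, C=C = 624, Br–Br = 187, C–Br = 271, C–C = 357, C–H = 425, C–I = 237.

Reaction A:
  Bonds broken (reactants):
    Br–Br: 1 × 187 = 187
    C–C: 3 × 357 = 1071
    C–H: 10 × 425 = 4250
    Σ(broken) = 5508 kJ
  Bonds formed (products):
    C–Br: 1 × 271 = 271
    C–C: 3 × 357 = 1071
    C–H: 9 × 425 = 3825
    H–Br: 1 × 362 = 362
    Σ(formed) = 5529 kJ
  ΔH_A = 5508 − 5529 = −21 kJ
Reaction B:
  Bonds broken (reactants):
    C–C: 2 × 357 = 714
    C–H: 8 × 425 = 3400
    C=C: 1 × 624 = 624
    H–I: 1 × 292 = 292
    Σ(broken) = 5030 kJ
  Bonds formed (products):
    C–C: 3 × 357 = 1071
    C–H: 9 × 425 = 3825
    C–I: 1 × 237 = 237
    Σ(formed) = 5133 kJ
  ΔH_B = 5030 − 5133 = −103 kJ
ΔH_A − ΔH_B = +82 kJ, so reaction B has the more negative ΔH; |ΔH_A − ΔH_B| = 82 kJ.

Reaction B, by 82 kJ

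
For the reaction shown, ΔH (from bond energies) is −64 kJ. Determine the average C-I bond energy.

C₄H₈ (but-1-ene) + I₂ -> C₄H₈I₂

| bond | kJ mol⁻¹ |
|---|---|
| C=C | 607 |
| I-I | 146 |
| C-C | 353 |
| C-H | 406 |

D(C-I) ≈ 232 kJ/mol

Let D be the C-I bond energy.
Σ(broken) = 2×353 + 8×406 + 1×607 + 1×146 = 4707
Σ(formed) = 3×353 + 8×406 + 2×D = 4307 + 2D
ΔH = Σ(broken) − Σ(formed) = (4707) − (4307 + 2D) = +400 − 2D
Setting this equal to −64 kJ gives 2D = 464, so D = 232 kJ/mol.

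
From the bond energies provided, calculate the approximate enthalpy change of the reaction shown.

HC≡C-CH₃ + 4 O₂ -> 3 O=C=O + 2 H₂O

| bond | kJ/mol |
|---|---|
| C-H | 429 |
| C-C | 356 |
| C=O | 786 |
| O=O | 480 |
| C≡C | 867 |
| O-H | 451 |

Bonds broken (reactants):
  C≡C: 1 × 867 = 867
  C-C: 1 × 356 = 356
  C-H: 4 × 429 = 1716
  O=O: 4 × 480 = 1920
  Σ(broken) = 4859 kJ
Bonds formed (products):
  C=O: 6 × 786 = 4716
  O-H: 4 × 451 = 1804
  Σ(formed) = 6520 kJ
ΔH = Σ(broken) − Σ(formed) = 4859 − 6520 = −1661 kJ

ΔH ≈ −1661 kJ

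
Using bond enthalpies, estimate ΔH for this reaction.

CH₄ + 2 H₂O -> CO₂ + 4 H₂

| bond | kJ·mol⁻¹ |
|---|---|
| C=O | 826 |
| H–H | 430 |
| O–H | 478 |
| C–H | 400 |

Bonds broken (reactants):
  C–H: 4 × 400 = 1600
  O–H: 4 × 478 = 1912
  Σ(broken) = 3512 kJ
Bonds formed (products):
  C=O: 2 × 826 = 1652
  H–H: 4 × 430 = 1720
  Σ(formed) = 3372 kJ
ΔH = Σ(broken) − Σ(formed) = 3512 − 3372 = +140 kJ

ΔH ≈ +140 kJ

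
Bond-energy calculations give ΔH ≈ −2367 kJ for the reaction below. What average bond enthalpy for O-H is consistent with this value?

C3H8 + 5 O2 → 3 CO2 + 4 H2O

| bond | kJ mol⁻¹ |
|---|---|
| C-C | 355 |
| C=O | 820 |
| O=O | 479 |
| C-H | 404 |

D(O-H) ≈ 473 kJ/mol

Let D be the O-H bond energy.
Σ(broken) = 2×355 + 8×404 + 5×479 = 6337
Σ(formed) = 6×820 + 8×D = 4920 + 8D
ΔH = Σ(broken) − Σ(formed) = (6337) − (4920 + 8D) = +1417 − 8D
Setting this equal to −2367 kJ gives 8D = 3784, so D = 473 kJ/mol.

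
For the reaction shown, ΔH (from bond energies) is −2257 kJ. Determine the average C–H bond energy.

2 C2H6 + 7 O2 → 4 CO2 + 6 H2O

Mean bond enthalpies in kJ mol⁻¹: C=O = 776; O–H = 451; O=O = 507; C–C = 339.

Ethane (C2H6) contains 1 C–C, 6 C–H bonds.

Let D be the C–H bond energy.
Σ(broken) = 2×339 + 12×D + 7×507 = 4227 + 12D
Σ(formed) = 8×776 + 12×451 = 11620
ΔH = Σ(broken) − Σ(formed) = (4227 + 12D) − (11620) = −7393 + 12D
Setting this equal to −2257 kJ gives 12D = 5136, so D = 428 kJ/mol.

D(C–H) ≈ 428 kJ/mol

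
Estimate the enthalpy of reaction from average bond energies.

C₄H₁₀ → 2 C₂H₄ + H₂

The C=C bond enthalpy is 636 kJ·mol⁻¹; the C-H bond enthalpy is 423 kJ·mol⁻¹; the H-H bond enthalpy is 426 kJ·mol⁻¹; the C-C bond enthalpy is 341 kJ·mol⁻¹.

Bonds broken (reactants):
  C-C: 3 × 341 = 1023
  C-H: 10 × 423 = 4230
  Σ(broken) = 5253 kJ
Bonds formed (products):
  C-H: 8 × 423 = 3384
  C=C: 2 × 636 = 1272
  H-H: 1 × 426 = 426
  Σ(formed) = 5082 kJ
ΔH = Σ(broken) − Σ(formed) = 5253 − 5082 = +171 kJ

ΔH ≈ +171 kJ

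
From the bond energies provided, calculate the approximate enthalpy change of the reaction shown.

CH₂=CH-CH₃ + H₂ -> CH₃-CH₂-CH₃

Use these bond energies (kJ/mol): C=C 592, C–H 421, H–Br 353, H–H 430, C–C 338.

ΔH ≈ −158 kJ

Bonds broken (reactants):
  C–C: 1 × 338 = 338
  C–H: 6 × 421 = 2526
  C=C: 1 × 592 = 592
  H–H: 1 × 430 = 430
  Σ(broken) = 3886 kJ
Bonds formed (products):
  C–C: 2 × 338 = 676
  C–H: 8 × 421 = 3368
  Σ(formed) = 4044 kJ
ΔH = Σ(broken) − Σ(formed) = 3886 − 4044 = −158 kJ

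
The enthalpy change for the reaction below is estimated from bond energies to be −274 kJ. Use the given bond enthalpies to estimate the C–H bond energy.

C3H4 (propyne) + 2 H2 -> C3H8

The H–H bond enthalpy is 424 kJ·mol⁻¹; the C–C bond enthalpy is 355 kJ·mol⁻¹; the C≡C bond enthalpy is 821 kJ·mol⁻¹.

D(C–H) ≈ 397 kJ/mol

Let D be the C–H bond energy.
Σ(broken) = 1×821 + 1×355 + 4×D + 2×424 = 2024 + 4D
Σ(formed) = 2×355 + 8×D = 710 + 8D
ΔH = Σ(broken) − Σ(formed) = (2024 + 4D) − (710 + 8D) = +1314 − 4D
Setting this equal to −274 kJ gives 4D = 1588, so D = 397 kJ/mol.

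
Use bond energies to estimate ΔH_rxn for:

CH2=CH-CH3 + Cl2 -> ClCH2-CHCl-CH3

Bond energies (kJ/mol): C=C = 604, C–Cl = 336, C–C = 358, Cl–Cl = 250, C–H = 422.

ΔH ≈ −176 kJ

Bonds broken (reactants):
  C–C: 1 × 358 = 358
  C–H: 6 × 422 = 2532
  C=C: 1 × 604 = 604
  Cl–Cl: 1 × 250 = 250
  Σ(broken) = 3744 kJ
Bonds formed (products):
  C–C: 2 × 358 = 716
  C–Cl: 2 × 336 = 672
  C–H: 6 × 422 = 2532
  Σ(formed) = 3920 kJ
ΔH = Σ(broken) − Σ(formed) = 3744 − 3920 = −176 kJ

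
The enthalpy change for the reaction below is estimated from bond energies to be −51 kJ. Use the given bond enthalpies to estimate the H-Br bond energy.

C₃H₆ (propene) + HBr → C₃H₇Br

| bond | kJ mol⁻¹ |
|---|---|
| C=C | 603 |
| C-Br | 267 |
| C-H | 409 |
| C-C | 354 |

Let D be the H-Br bond energy.
Σ(broken) = 1×354 + 6×409 + 1×603 + 1×D = 3411 + D
Σ(formed) = 1×267 + 2×354 + 7×409 = 3838
ΔH = Σ(broken) − Σ(formed) = (3411 + D) − (3838) = −427 + D
Setting this equal to −51 kJ gives D = 376 kJ/mol.

D(H-Br) ≈ 376 kJ/mol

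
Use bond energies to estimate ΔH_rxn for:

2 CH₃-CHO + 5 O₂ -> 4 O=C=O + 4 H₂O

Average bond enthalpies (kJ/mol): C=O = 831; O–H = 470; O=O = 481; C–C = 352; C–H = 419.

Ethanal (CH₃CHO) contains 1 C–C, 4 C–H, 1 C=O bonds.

Bonds broken (reactants):
  C–C: 2 × 352 = 704
  C–H: 8 × 419 = 3352
  C=O: 2 × 831 = 1662
  O=O: 5 × 481 = 2405
  Σ(broken) = 8123 kJ
Bonds formed (products):
  C=O: 8 × 831 = 6648
  O–H: 8 × 470 = 3760
  Σ(formed) = 10408 kJ
ΔH = Σ(broken) − Σ(formed) = 8123 − 10408 = −2285 kJ

ΔH ≈ −2285 kJ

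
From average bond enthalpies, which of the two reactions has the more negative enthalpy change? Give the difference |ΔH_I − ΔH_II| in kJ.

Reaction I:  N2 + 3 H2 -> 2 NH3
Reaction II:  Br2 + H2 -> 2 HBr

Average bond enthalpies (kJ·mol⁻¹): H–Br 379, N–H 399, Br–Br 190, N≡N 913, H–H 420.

Reaction I:
  Bonds broken (reactants):
    H–H: 3 × 420 = 1260
    N≡N: 1 × 913 = 913
    Σ(broken) = 2173 kJ
  Bonds formed (products):
    N–H: 6 × 399 = 2394
    Σ(formed) = 2394 kJ
  ΔH_I = 2173 − 2394 = −221 kJ
Reaction II:
  Bonds broken (reactants):
    Br–Br: 1 × 190 = 190
    H–H: 1 × 420 = 420
    Σ(broken) = 610 kJ
  Bonds formed (products):
    H–Br: 2 × 379 = 758
    Σ(formed) = 758 kJ
  ΔH_II = 610 − 758 = −148 kJ
ΔH_I − ΔH_II = −73 kJ, so reaction I has the more negative ΔH; |ΔH_I − ΔH_II| = 73 kJ.

Reaction I, by 73 kJ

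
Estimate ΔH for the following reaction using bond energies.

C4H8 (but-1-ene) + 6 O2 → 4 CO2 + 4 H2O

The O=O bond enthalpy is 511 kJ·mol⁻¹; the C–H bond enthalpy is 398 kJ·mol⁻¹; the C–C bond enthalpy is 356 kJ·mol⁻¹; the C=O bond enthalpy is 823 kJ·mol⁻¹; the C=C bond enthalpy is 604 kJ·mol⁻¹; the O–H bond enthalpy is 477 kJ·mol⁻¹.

ΔH ≈ −2834 kJ

Bonds broken (reactants):
  C–C: 2 × 356 = 712
  C–H: 8 × 398 = 3184
  C=C: 1 × 604 = 604
  O=O: 6 × 511 = 3066
  Σ(broken) = 7566 kJ
Bonds formed (products):
  C=O: 8 × 823 = 6584
  O–H: 8 × 477 = 3816
  Σ(formed) = 10400 kJ
ΔH = Σ(broken) − Σ(formed) = 7566 − 10400 = −2834 kJ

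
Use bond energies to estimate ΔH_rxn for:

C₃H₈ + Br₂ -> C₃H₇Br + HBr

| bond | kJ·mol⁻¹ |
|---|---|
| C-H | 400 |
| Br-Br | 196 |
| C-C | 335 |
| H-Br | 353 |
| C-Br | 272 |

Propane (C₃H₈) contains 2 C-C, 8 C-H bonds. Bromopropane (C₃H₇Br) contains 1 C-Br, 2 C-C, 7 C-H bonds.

Bonds broken (reactants):
  Br-Br: 1 × 196 = 196
  C-C: 2 × 335 = 670
  C-H: 8 × 400 = 3200
  Σ(broken) = 4066 kJ
Bonds formed (products):
  C-Br: 1 × 272 = 272
  C-C: 2 × 335 = 670
  C-H: 7 × 400 = 2800
  H-Br: 1 × 353 = 353
  Σ(formed) = 4095 kJ
ΔH = Σ(broken) − Σ(formed) = 4066 − 4095 = −29 kJ

ΔH ≈ −29 kJ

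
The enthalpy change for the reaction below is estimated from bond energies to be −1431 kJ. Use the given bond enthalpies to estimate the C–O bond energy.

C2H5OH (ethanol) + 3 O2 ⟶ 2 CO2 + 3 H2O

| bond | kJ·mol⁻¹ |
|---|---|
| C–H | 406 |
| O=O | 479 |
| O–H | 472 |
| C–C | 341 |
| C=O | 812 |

D(C–O) ≈ 369 kJ/mol

Let D be the C–O bond energy.
Σ(broken) = 1×341 + 5×406 + 1×D + 1×472 + 3×479 = 4280 + D
Σ(formed) = 4×812 + 6×472 = 6080
ΔH = Σ(broken) − Σ(formed) = (4280 + D) − (6080) = −1800 + D
Setting this equal to −1431 kJ gives D = 369 kJ/mol.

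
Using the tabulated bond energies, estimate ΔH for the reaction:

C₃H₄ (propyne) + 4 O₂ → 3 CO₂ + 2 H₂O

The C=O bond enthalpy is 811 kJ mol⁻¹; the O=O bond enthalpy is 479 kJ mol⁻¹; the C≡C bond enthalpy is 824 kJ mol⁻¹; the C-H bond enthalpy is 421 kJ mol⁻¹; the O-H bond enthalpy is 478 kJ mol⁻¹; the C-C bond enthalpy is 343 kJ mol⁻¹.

ΔH ≈ −2011 kJ

Bonds broken (reactants):
  C≡C: 1 × 824 = 824
  C-C: 1 × 343 = 343
  C-H: 4 × 421 = 1684
  O=O: 4 × 479 = 1916
  Σ(broken) = 4767 kJ
Bonds formed (products):
  C=O: 6 × 811 = 4866
  O-H: 4 × 478 = 1912
  Σ(formed) = 6778 kJ
ΔH = Σ(broken) − Σ(formed) = 4767 − 6778 = −2011 kJ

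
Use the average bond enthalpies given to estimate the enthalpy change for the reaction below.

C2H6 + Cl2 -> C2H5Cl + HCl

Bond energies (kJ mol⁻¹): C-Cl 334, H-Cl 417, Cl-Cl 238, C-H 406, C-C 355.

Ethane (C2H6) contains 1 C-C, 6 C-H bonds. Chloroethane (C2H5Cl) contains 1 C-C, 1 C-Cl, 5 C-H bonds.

ΔH ≈ −107 kJ

Bonds broken (reactants):
  C-C: 1 × 355 = 355
  C-H: 6 × 406 = 2436
  Cl-Cl: 1 × 238 = 238
  Σ(broken) = 3029 kJ
Bonds formed (products):
  C-C: 1 × 355 = 355
  C-Cl: 1 × 334 = 334
  C-H: 5 × 406 = 2030
  H-Cl: 1 × 417 = 417
  Σ(formed) = 3136 kJ
ΔH = Σ(broken) − Σ(formed) = 3029 − 3136 = −107 kJ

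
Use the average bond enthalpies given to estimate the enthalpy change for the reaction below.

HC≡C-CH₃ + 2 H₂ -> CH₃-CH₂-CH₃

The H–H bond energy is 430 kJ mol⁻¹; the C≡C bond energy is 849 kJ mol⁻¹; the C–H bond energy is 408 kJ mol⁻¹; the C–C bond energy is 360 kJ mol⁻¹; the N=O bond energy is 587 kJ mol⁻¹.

Bonds broken (reactants):
  C≡C: 1 × 849 = 849
  C–C: 1 × 360 = 360
  C–H: 4 × 408 = 1632
  H–H: 2 × 430 = 860
  Σ(broken) = 3701 kJ
Bonds formed (products):
  C–C: 2 × 360 = 720
  C–H: 8 × 408 = 3264
  Σ(formed) = 3984 kJ
ΔH = Σ(broken) − Σ(formed) = 3701 − 3984 = −283 kJ

ΔH ≈ −283 kJ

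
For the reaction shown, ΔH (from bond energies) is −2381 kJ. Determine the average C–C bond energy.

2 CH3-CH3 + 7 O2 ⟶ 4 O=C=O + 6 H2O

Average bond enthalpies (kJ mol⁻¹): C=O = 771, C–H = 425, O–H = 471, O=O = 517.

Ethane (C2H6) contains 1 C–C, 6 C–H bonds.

Let D be the C–C bond energy.
Σ(broken) = 2×D + 12×425 + 7×517 = 8719 + 2D
Σ(formed) = 8×771 + 12×471 = 11820
ΔH = Σ(broken) − Σ(formed) = (8719 + 2D) − (11820) = −3101 + 2D
Setting this equal to −2381 kJ gives 2D = 720, so D = 360 kJ/mol.

D(C–C) ≈ 360 kJ/mol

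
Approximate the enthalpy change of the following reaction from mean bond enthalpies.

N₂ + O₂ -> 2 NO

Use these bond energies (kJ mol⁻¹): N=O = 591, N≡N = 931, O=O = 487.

Bonds broken (reactants):
  N≡N: 1 × 931 = 931
  O=O: 1 × 487 = 487
  Σ(broken) = 1418 kJ
Bonds formed (products):
  N=O: 2 × 591 = 1182
  Σ(formed) = 1182 kJ
ΔH = Σ(broken) − Σ(formed) = 1418 − 1182 = +236 kJ

ΔH ≈ +236 kJ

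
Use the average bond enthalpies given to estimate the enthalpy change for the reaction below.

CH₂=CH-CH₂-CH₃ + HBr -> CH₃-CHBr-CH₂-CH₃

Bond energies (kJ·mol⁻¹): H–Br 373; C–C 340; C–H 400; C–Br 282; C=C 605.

Bonds broken (reactants):
  C–C: 2 × 340 = 680
  C–H: 8 × 400 = 3200
  C=C: 1 × 605 = 605
  H–Br: 1 × 373 = 373
  Σ(broken) = 4858 kJ
Bonds formed (products):
  C–Br: 1 × 282 = 282
  C–C: 3 × 340 = 1020
  C–H: 9 × 400 = 3600
  Σ(formed) = 4902 kJ
ΔH = Σ(broken) − Σ(formed) = 4858 − 4902 = −44 kJ

ΔH ≈ −44 kJ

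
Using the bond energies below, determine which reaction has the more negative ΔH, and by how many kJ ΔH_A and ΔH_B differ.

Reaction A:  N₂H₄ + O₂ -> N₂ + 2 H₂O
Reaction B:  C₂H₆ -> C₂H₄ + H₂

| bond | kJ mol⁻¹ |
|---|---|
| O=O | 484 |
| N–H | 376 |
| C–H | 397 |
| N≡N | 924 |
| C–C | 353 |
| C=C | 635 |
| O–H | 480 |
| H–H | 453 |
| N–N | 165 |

Reaction A, by 750 kJ

Reaction A:
  Bonds broken (reactants):
    N–H: 4 × 376 = 1504
    N–N: 1 × 165 = 165
    O=O: 1 × 484 = 484
    Σ(broken) = 2153 kJ
  Bonds formed (products):
    N≡N: 1 × 924 = 924
    O–H: 4 × 480 = 1920
    Σ(formed) = 2844 kJ
  ΔH_A = 2153 − 2844 = −691 kJ
Reaction B:
  Bonds broken (reactants):
    C–C: 1 × 353 = 353
    C–H: 6 × 397 = 2382
    Σ(broken) = 2735 kJ
  Bonds formed (products):
    C–H: 4 × 397 = 1588
    C=C: 1 × 635 = 635
    H–H: 1 × 453 = 453
    Σ(formed) = 2676 kJ
  ΔH_B = 2735 − 2676 = +59 kJ
ΔH_A − ΔH_B = −750 kJ, so reaction A has the more negative ΔH; |ΔH_A − ΔH_B| = 750 kJ.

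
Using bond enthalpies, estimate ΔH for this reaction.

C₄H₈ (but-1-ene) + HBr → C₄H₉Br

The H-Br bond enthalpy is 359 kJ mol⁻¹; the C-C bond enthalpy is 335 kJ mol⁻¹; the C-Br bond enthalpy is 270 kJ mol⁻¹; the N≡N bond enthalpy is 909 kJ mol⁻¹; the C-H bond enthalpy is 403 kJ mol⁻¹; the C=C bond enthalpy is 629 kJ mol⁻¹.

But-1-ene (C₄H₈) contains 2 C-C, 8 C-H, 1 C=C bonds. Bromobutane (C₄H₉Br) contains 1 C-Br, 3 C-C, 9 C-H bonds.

Bonds broken (reactants):
  C-C: 2 × 335 = 670
  C-H: 8 × 403 = 3224
  C=C: 1 × 629 = 629
  H-Br: 1 × 359 = 359
  Σ(broken) = 4882 kJ
Bonds formed (products):
  C-Br: 1 × 270 = 270
  C-C: 3 × 335 = 1005
  C-H: 9 × 403 = 3627
  Σ(formed) = 4902 kJ
ΔH = Σ(broken) − Σ(formed) = 4882 − 4902 = −20 kJ

ΔH ≈ −20 kJ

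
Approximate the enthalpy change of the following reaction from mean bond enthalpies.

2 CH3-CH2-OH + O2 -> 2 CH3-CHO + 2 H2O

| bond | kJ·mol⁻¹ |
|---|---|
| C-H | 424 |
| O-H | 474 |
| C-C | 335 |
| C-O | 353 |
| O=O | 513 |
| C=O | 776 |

ΔH ≈ −433 kJ

Bonds broken (reactants):
  C-C: 2 × 335 = 670
  C-H: 10 × 424 = 4240
  C-O: 2 × 353 = 706
  O-H: 2 × 474 = 948
  O=O: 1 × 513 = 513
  Σ(broken) = 7077 kJ
Bonds formed (products):
  C-C: 2 × 335 = 670
  C-H: 8 × 424 = 3392
  C=O: 2 × 776 = 1552
  O-H: 4 × 474 = 1896
  Σ(formed) = 7510 kJ
ΔH = Σ(broken) − Σ(formed) = 7077 − 7510 = −433 kJ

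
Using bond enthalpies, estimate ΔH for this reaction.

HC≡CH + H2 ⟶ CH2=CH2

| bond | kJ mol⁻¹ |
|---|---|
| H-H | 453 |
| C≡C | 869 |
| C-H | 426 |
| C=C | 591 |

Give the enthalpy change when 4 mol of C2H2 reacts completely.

ΔH = −484 kJ

Bonds broken (reactants):
  C≡C: 1 × 869 = 869
  C-H: 2 × 426 = 852
  H-H: 1 × 453 = 453
  Σ(broken) = 2174 kJ
Bonds formed (products):
  C-H: 4 × 426 = 1704
  C=C: 1 × 591 = 591
  Σ(formed) = 2295 kJ
ΔH = Σ(broken) − Σ(formed) = 2174 − 2295 = −121 kJ
For 4× the reaction as written: 4 × (−121) = −484 kJ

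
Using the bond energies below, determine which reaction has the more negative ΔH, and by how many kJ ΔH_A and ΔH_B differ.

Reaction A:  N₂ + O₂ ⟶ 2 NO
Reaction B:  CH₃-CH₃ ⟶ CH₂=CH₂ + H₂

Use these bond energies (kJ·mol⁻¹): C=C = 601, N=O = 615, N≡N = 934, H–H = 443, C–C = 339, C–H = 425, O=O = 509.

Reaction B, by 68 kJ

Reaction A:
  Bonds broken (reactants):
    N≡N: 1 × 934 = 934
    O=O: 1 × 509 = 509
    Σ(broken) = 1443 kJ
  Bonds formed (products):
    N=O: 2 × 615 = 1230
    Σ(formed) = 1230 kJ
  ΔH_A = 1443 − 1230 = +213 kJ
Reaction B:
  Bonds broken (reactants):
    C–C: 1 × 339 = 339
    C–H: 6 × 425 = 2550
    Σ(broken) = 2889 kJ
  Bonds formed (products):
    C–H: 4 × 425 = 1700
    C=C: 1 × 601 = 601
    H–H: 1 × 443 = 443
    Σ(formed) = 2744 kJ
  ΔH_B = 2889 − 2744 = +145 kJ
ΔH_A − ΔH_B = +68 kJ, so reaction B has the more negative ΔH; |ΔH_A − ΔH_B| = 68 kJ.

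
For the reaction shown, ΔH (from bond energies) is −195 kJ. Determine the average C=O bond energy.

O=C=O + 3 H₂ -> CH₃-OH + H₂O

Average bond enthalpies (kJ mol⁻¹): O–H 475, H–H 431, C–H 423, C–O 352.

Let D be the C=O bond energy.
Σ(broken) = 2×D + 3×431 = 1293 + 2D
Σ(formed) = 3×423 + 1×352 + 3×475 = 3046
ΔH = Σ(broken) − Σ(formed) = (1293 + 2D) − (3046) = −1753 + 2D
Setting this equal to −195 kJ gives 2D = 1558, so D = 779 kJ/mol.

D(C=O) ≈ 779 kJ/mol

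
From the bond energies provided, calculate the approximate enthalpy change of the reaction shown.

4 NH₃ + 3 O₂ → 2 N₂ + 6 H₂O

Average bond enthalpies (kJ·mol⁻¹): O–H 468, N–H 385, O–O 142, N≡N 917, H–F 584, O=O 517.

ΔH ≈ −1279 kJ

Bonds broken (reactants):
  N–H: 12 × 385 = 4620
  O=O: 3 × 517 = 1551
  Σ(broken) = 6171 kJ
Bonds formed (products):
  N≡N: 2 × 917 = 1834
  O–H: 12 × 468 = 5616
  Σ(formed) = 7450 kJ
ΔH = Σ(broken) − Σ(formed) = 6171 − 7450 = −1279 kJ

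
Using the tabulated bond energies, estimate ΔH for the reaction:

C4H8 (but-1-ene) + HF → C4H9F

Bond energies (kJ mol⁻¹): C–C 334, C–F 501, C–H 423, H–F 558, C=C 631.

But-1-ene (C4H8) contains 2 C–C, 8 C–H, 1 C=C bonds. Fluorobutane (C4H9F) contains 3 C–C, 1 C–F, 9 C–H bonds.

Bonds broken (reactants):
  C–C: 2 × 334 = 668
  C–H: 8 × 423 = 3384
  C=C: 1 × 631 = 631
  H–F: 1 × 558 = 558
  Σ(broken) = 5241 kJ
Bonds formed (products):
  C–C: 3 × 334 = 1002
  C–F: 1 × 501 = 501
  C–H: 9 × 423 = 3807
  Σ(formed) = 5310 kJ
ΔH = Σ(broken) − Σ(formed) = 5241 − 5310 = −69 kJ

ΔH ≈ −69 kJ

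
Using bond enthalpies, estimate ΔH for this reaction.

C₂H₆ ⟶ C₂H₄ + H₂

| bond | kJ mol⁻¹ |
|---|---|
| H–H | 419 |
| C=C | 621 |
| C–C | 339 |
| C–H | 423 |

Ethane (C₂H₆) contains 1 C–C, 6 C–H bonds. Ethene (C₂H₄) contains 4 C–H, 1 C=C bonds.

ΔH ≈ +145 kJ

Bonds broken (reactants):
  C–C: 1 × 339 = 339
  C–H: 6 × 423 = 2538
  Σ(broken) = 2877 kJ
Bonds formed (products):
  C–H: 4 × 423 = 1692
  C=C: 1 × 621 = 621
  H–H: 1 × 419 = 419
  Σ(formed) = 2732 kJ
ΔH = Σ(broken) − Σ(formed) = 2877 − 2732 = +145 kJ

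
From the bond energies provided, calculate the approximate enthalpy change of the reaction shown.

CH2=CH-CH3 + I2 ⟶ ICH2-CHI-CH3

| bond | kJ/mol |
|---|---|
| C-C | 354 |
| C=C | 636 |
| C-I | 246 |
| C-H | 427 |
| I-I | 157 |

ΔH ≈ −53 kJ

Bonds broken (reactants):
  C-C: 1 × 354 = 354
  C-H: 6 × 427 = 2562
  C=C: 1 × 636 = 636
  I-I: 1 × 157 = 157
  Σ(broken) = 3709 kJ
Bonds formed (products):
  C-C: 2 × 354 = 708
  C-H: 6 × 427 = 2562
  C-I: 2 × 246 = 492
  Σ(formed) = 3762 kJ
ΔH = Σ(broken) − Σ(formed) = 3709 − 3762 = −53 kJ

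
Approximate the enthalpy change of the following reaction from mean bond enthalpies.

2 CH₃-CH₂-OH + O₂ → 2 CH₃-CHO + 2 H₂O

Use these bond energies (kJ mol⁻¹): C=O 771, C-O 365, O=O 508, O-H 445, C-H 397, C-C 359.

ΔH ≈ −400 kJ

Bonds broken (reactants):
  C-C: 2 × 359 = 718
  C-H: 10 × 397 = 3970
  C-O: 2 × 365 = 730
  O-H: 2 × 445 = 890
  O=O: 1 × 508 = 508
  Σ(broken) = 6816 kJ
Bonds formed (products):
  C-C: 2 × 359 = 718
  C-H: 8 × 397 = 3176
  C=O: 2 × 771 = 1542
  O-H: 4 × 445 = 1780
  Σ(formed) = 7216 kJ
ΔH = Σ(broken) − Σ(formed) = 6816 − 7216 = −400 kJ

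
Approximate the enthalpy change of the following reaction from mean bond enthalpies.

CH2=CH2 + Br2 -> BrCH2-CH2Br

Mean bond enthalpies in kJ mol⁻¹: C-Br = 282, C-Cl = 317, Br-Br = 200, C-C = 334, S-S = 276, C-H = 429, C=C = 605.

Bonds broken (reactants):
  Br-Br: 1 × 200 = 200
  C-H: 4 × 429 = 1716
  C=C: 1 × 605 = 605
  Σ(broken) = 2521 kJ
Bonds formed (products):
  C-Br: 2 × 282 = 564
  C-C: 1 × 334 = 334
  C-H: 4 × 429 = 1716
  Σ(formed) = 2614 kJ
ΔH = Σ(broken) − Σ(formed) = 2521 − 2614 = −93 kJ

ΔH ≈ −93 kJ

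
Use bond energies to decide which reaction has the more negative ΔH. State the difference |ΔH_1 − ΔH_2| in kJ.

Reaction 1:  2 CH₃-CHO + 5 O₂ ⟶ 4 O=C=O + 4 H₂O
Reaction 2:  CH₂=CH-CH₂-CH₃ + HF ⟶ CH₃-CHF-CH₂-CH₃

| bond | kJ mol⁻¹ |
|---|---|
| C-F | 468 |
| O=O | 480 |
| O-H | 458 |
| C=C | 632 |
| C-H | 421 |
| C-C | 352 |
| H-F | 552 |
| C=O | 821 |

Reaction 1, by 2061 kJ

Reaction 1:
  Bonds broken (reactants):
    C-C: 2 × 352 = 704
    C-H: 8 × 421 = 3368
    C=O: 2 × 821 = 1642
    O=O: 5 × 480 = 2400
    Σ(broken) = 8114 kJ
  Bonds formed (products):
    C=O: 8 × 821 = 6568
    O-H: 8 × 458 = 3664
    Σ(formed) = 10232 kJ
  ΔH_1 = 8114 − 10232 = −2118 kJ
Reaction 2:
  Bonds broken (reactants):
    C-C: 2 × 352 = 704
    C-H: 8 × 421 = 3368
    C=C: 1 × 632 = 632
    H-F: 1 × 552 = 552
    Σ(broken) = 5256 kJ
  Bonds formed (products):
    C-C: 3 × 352 = 1056
    C-F: 1 × 468 = 468
    C-H: 9 × 421 = 3789
    Σ(formed) = 5313 kJ
  ΔH_2 = 5256 − 5313 = −57 kJ
ΔH_1 − ΔH_2 = −2061 kJ, so reaction 1 has the more negative ΔH; |ΔH_1 − ΔH_2| = 2061 kJ.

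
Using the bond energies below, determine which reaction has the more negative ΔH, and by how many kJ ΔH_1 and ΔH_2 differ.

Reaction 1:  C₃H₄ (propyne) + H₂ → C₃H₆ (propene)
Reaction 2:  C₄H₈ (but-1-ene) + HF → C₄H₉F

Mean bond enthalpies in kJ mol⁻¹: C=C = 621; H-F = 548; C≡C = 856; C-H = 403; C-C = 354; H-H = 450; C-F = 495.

Reaction 1:
  Bonds broken (reactants):
    C≡C: 1 × 856 = 856
    C-C: 1 × 354 = 354
    C-H: 4 × 403 = 1612
    H-H: 1 × 450 = 450
    Σ(broken) = 3272 kJ
  Bonds formed (products):
    C-C: 1 × 354 = 354
    C-H: 6 × 403 = 2418
    C=C: 1 × 621 = 621
    Σ(formed) = 3393 kJ
  ΔH_1 = 3272 − 3393 = −121 kJ
Reaction 2:
  Bonds broken (reactants):
    C-C: 2 × 354 = 708
    C-H: 8 × 403 = 3224
    C=C: 1 × 621 = 621
    H-F: 1 × 548 = 548
    Σ(broken) = 5101 kJ
  Bonds formed (products):
    C-C: 3 × 354 = 1062
    C-F: 1 × 495 = 495
    C-H: 9 × 403 = 3627
    Σ(formed) = 5184 kJ
  ΔH_2 = 5101 − 5184 = −83 kJ
ΔH_1 − ΔH_2 = −38 kJ, so reaction 1 has the more negative ΔH; |ΔH_1 − ΔH_2| = 38 kJ.

Reaction 1, by 38 kJ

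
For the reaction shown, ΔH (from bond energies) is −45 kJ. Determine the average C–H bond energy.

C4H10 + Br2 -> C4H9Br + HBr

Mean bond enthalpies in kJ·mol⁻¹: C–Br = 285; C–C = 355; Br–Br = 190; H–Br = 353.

Let D be the C–H bond energy.
Σ(broken) = 1×190 + 3×355 + 10×D = 1255 + 10D
Σ(formed) = 1×285 + 3×355 + 9×D + 1×353 = 1703 + 9D
ΔH = Σ(broken) − Σ(formed) = (1255 + 10D) − (1703 + 9D) = −448 + D
Setting this equal to −45 kJ gives D = 403 kJ/mol.

D(C–H) ≈ 403 kJ/mol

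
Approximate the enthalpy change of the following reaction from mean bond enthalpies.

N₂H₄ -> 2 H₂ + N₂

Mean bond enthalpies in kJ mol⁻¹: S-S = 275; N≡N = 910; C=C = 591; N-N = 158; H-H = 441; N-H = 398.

ΔH ≈ −42 kJ

Bonds broken (reactants):
  N-H: 4 × 398 = 1592
  N-N: 1 × 158 = 158
  Σ(broken) = 1750 kJ
Bonds formed (products):
  H-H: 2 × 441 = 882
  N≡N: 1 × 910 = 910
  Σ(formed) = 1792 kJ
ΔH = Σ(broken) − Σ(formed) = 1750 − 1792 = −42 kJ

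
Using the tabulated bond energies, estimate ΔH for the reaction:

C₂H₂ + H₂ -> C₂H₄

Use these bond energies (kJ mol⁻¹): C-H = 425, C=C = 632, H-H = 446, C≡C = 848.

Bonds broken (reactants):
  C≡C: 1 × 848 = 848
  C-H: 2 × 425 = 850
  H-H: 1 × 446 = 446
  Σ(broken) = 2144 kJ
Bonds formed (products):
  C-H: 4 × 425 = 1700
  C=C: 1 × 632 = 632
  Σ(formed) = 2332 kJ
ΔH = Σ(broken) − Σ(formed) = 2144 − 2332 = −188 kJ

ΔH ≈ −188 kJ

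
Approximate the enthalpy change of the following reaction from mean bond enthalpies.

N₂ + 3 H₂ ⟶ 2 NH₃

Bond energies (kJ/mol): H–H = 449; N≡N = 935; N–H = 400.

ΔH ≈ −118 kJ

Bonds broken (reactants):
  H–H: 3 × 449 = 1347
  N≡N: 1 × 935 = 935
  Σ(broken) = 2282 kJ
Bonds formed (products):
  N–H: 6 × 400 = 2400
  Σ(formed) = 2400 kJ
ΔH = Σ(broken) − Σ(formed) = 2282 − 2400 = −118 kJ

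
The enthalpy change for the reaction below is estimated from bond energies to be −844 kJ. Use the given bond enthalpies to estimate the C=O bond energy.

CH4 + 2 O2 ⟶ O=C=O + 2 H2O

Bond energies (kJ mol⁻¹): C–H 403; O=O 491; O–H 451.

D(C=O) ≈ 817 kJ/mol

Let D be the C=O bond energy.
Σ(broken) = 4×403 + 2×491 = 2594
Σ(formed) = 2×D + 4×451 = 1804 + 2D
ΔH = Σ(broken) − Σ(formed) = (2594) − (1804 + 2D) = +790 − 2D
Setting this equal to −844 kJ gives 2D = 1634, so D = 817 kJ/mol.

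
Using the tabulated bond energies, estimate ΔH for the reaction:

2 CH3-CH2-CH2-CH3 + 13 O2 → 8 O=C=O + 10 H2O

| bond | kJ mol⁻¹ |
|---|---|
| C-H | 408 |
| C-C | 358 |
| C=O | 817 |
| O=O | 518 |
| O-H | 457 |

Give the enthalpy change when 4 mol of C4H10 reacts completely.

ΔH = −10340 kJ

Bonds broken (reactants):
  C-C: 6 × 358 = 2148
  C-H: 20 × 408 = 8160
  O=O: 13 × 518 = 6734
  Σ(broken) = 17042 kJ
Bonds formed (products):
  C=O: 16 × 817 = 13072
  O-H: 20 × 457 = 9140
  Σ(formed) = 22212 kJ
ΔH = Σ(broken) − Σ(formed) = 17042 − 22212 = −5170 kJ
For 2× the reaction as written: 2 × (−5170) = −10340 kJ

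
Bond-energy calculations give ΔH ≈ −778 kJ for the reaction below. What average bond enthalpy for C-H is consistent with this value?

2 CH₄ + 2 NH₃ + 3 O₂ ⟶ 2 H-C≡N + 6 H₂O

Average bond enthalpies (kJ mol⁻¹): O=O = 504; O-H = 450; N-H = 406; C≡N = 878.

D(C-H) ≈ 405 kJ/mol

Let D be the C-H bond energy.
Σ(broken) = 8×D + 6×406 + 3×504 = 3948 + 8D
Σ(formed) = 2×878 + 2×D + 12×450 = 7156 + 2D
ΔH = Σ(broken) − Σ(formed) = (3948 + 8D) − (7156 + 2D) = −3208 + 6D
Setting this equal to −778 kJ gives 6D = 2430, so D = 405 kJ/mol.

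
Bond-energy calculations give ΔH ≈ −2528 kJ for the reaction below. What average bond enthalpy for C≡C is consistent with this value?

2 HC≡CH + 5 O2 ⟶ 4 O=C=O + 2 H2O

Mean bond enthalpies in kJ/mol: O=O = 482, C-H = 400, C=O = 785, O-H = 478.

Let D be the C≡C bond energy.
Σ(broken) = 2×D + 4×400 + 5×482 = 4010 + 2D
Σ(formed) = 8×785 + 4×478 = 8192
ΔH = Σ(broken) − Σ(formed) = (4010 + 2D) − (8192) = −4182 + 2D
Setting this equal to −2528 kJ gives 2D = 1654, so D = 827 kJ/mol.

D(C≡C) ≈ 827 kJ/mol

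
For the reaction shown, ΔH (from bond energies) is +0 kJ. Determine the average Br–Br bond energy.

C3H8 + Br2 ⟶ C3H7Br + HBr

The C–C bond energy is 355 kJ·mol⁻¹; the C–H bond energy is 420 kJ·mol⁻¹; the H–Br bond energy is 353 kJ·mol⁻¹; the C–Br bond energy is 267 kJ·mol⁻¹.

Let D be the Br–Br bond energy.
Σ(broken) = 1×D + 2×355 + 8×420 = 4070 + D
Σ(formed) = 1×267 + 2×355 + 7×420 + 1×353 = 4270
ΔH = Σ(broken) − Σ(formed) = (4070 + D) − (4270) = −200 + D
Setting this equal to +0 kJ gives D = 200 kJ/mol.

D(Br–Br) ≈ 200 kJ/mol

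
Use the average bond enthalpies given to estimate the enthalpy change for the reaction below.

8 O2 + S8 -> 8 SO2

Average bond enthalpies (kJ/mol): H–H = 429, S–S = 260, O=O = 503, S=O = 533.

ΔH ≈ −2424 kJ

Bonds broken (reactants):
  O=O: 8 × 503 = 4024
  S–S: 8 × 260 = 2080
  Σ(broken) = 6104 kJ
Bonds formed (products):
  S=O: 16 × 533 = 8528
  Σ(formed) = 8528 kJ
ΔH = Σ(broken) − Σ(formed) = 6104 − 8528 = −2424 kJ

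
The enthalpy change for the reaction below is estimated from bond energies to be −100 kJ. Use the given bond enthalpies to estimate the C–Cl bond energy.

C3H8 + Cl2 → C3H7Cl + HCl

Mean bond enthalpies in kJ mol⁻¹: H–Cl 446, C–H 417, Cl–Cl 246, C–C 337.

Let D be the C–Cl bond energy.
Σ(broken) = 2×337 + 8×417 + 1×246 = 4256
Σ(formed) = 2×337 + 1×D + 7×417 + 1×446 = 4039 + D
ΔH = Σ(broken) − Σ(formed) = (4256) − (4039 + D) = +217 − D
Setting this equal to −100 kJ gives D = 317 kJ/mol.

D(C–Cl) ≈ 317 kJ/mol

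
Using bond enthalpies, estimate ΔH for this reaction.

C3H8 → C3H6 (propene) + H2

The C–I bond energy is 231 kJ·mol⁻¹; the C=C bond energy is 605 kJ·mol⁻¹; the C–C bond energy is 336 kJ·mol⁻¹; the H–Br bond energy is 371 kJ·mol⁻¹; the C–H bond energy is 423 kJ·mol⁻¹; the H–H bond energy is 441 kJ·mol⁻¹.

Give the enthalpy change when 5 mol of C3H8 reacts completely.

ΔH = +680 kJ

Bonds broken (reactants):
  C–C: 2 × 336 = 672
  C–H: 8 × 423 = 3384
  Σ(broken) = 4056 kJ
Bonds formed (products):
  C–C: 1 × 336 = 336
  C–H: 6 × 423 = 2538
  C=C: 1 × 605 = 605
  H–H: 1 × 441 = 441
  Σ(formed) = 3920 kJ
ΔH = Σ(broken) − Σ(formed) = 4056 − 3920 = +136 kJ
For 5× the reaction as written: 5 × (+136) = +680 kJ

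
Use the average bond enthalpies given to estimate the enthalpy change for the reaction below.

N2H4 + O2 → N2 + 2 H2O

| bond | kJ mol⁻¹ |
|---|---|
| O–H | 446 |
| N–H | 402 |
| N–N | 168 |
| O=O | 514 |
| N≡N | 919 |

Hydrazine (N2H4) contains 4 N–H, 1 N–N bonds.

ΔH ≈ −413 kJ

Bonds broken (reactants):
  N–H: 4 × 402 = 1608
  N–N: 1 × 168 = 168
  O=O: 1 × 514 = 514
  Σ(broken) = 2290 kJ
Bonds formed (products):
  N≡N: 1 × 919 = 919
  O–H: 4 × 446 = 1784
  Σ(formed) = 2703 kJ
ΔH = Σ(broken) − Σ(formed) = 2290 − 2703 = −413 kJ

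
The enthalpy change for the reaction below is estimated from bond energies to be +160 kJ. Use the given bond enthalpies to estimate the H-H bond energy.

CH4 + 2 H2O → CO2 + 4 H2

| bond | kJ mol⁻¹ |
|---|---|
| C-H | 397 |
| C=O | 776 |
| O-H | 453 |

D(H-H) ≈ 422 kJ/mol

Let D be the H-H bond energy.
Σ(broken) = 4×397 + 4×453 = 3400
Σ(formed) = 2×776 + 4×D = 1552 + 4D
ΔH = Σ(broken) − Σ(formed) = (3400) − (1552 + 4D) = +1848 − 4D
Setting this equal to +160 kJ gives 4D = 1688, so D = 422 kJ/mol.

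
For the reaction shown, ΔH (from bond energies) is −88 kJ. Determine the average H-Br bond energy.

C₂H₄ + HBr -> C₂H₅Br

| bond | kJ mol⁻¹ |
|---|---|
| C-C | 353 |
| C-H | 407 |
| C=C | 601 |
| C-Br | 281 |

Let D be the H-Br bond energy.
Σ(broken) = 4×407 + 1×601 + 1×D = 2229 + D
Σ(formed) = 1×281 + 1×353 + 5×407 = 2669
ΔH = Σ(broken) − Σ(formed) = (2229 + D) − (2669) = −440 + D
Setting this equal to −88 kJ gives D = 352 kJ/mol.

D(H-Br) ≈ 352 kJ/mol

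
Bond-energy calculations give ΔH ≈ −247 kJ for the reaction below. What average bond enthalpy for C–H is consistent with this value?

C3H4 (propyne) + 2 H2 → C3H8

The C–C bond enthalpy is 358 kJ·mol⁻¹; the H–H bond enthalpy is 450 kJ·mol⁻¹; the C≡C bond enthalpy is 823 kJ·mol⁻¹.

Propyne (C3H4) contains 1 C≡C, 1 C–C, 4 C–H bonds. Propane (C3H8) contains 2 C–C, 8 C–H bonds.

D(C–H) ≈ 403 kJ/mol

Let D be the C–H bond energy.
Σ(broken) = 1×823 + 1×358 + 4×D + 2×450 = 2081 + 4D
Σ(formed) = 2×358 + 8×D = 716 + 8D
ΔH = Σ(broken) − Σ(formed) = (2081 + 4D) − (716 + 8D) = +1365 − 4D
Setting this equal to −247 kJ gives 4D = 1612, so D = 403 kJ/mol.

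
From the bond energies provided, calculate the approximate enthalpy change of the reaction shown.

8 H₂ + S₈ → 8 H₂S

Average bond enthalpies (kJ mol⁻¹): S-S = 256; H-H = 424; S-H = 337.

ΔH ≈ +48 kJ

Bonds broken (reactants):
  H-H: 8 × 424 = 3392
  S-S: 8 × 256 = 2048
  Σ(broken) = 5440 kJ
Bonds formed (products):
  S-H: 16 × 337 = 5392
  Σ(formed) = 5392 kJ
ΔH = Σ(broken) − Σ(formed) = 5440 − 5392 = +48 kJ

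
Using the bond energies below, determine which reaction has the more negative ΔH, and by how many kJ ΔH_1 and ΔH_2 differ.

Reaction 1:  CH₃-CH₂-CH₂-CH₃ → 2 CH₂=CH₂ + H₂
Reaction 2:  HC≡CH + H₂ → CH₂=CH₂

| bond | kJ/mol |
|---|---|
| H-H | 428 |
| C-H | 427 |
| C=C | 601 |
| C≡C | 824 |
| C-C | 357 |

Reaction 1:
  Bonds broken (reactants):
    C-C: 3 × 357 = 1071
    C-H: 10 × 427 = 4270
    Σ(broken) = 5341 kJ
  Bonds formed (products):
    C-H: 8 × 427 = 3416
    C=C: 2 × 601 = 1202
    H-H: 1 × 428 = 428
    Σ(formed) = 5046 kJ
  ΔH_1 = 5341 − 5046 = +295 kJ
Reaction 2:
  Bonds broken (reactants):
    C≡C: 1 × 824 = 824
    C-H: 2 × 427 = 854
    H-H: 1 × 428 = 428
    Σ(broken) = 2106 kJ
  Bonds formed (products):
    C-H: 4 × 427 = 1708
    C=C: 1 × 601 = 601
    Σ(formed) = 2309 kJ
  ΔH_2 = 2106 − 2309 = −203 kJ
ΔH_1 − ΔH_2 = +498 kJ, so reaction 2 has the more negative ΔH; |ΔH_1 − ΔH_2| = 498 kJ.

Reaction 2, by 498 kJ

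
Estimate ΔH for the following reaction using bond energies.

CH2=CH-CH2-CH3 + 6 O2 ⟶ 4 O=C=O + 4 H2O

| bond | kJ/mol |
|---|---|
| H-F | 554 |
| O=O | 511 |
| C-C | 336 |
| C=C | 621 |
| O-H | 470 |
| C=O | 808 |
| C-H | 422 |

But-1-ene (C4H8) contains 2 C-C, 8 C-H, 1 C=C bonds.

Bonds broken (reactants):
  C-C: 2 × 336 = 672
  C-H: 8 × 422 = 3376
  C=C: 1 × 621 = 621
  O=O: 6 × 511 = 3066
  Σ(broken) = 7735 kJ
Bonds formed (products):
  C=O: 8 × 808 = 6464
  O-H: 8 × 470 = 3760
  Σ(formed) = 10224 kJ
ΔH = Σ(broken) − Σ(formed) = 7735 − 10224 = −2489 kJ

ΔH ≈ −2489 kJ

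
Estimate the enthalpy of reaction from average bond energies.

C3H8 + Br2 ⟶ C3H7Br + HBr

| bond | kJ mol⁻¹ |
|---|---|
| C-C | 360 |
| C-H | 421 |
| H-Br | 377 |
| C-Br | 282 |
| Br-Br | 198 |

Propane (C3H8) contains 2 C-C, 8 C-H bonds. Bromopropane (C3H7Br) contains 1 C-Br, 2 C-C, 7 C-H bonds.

ΔH ≈ −40 kJ

Bonds broken (reactants):
  Br-Br: 1 × 198 = 198
  C-C: 2 × 360 = 720
  C-H: 8 × 421 = 3368
  Σ(broken) = 4286 kJ
Bonds formed (products):
  C-Br: 1 × 282 = 282
  C-C: 2 × 360 = 720
  C-H: 7 × 421 = 2947
  H-Br: 1 × 377 = 377
  Σ(formed) = 4326 kJ
ΔH = Σ(broken) − Σ(formed) = 4286 − 4326 = −40 kJ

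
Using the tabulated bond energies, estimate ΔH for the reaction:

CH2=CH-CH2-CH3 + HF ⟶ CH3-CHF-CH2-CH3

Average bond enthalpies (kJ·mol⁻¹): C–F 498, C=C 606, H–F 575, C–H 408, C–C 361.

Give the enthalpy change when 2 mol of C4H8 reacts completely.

Bonds broken (reactants):
  C–C: 2 × 361 = 722
  C–H: 8 × 408 = 3264
  C=C: 1 × 606 = 606
  H–F: 1 × 575 = 575
  Σ(broken) = 5167 kJ
Bonds formed (products):
  C–C: 3 × 361 = 1083
  C–F: 1 × 498 = 498
  C–H: 9 × 408 = 3672
  Σ(formed) = 5253 kJ
ΔH = Σ(broken) − Σ(formed) = 5167 − 5253 = −86 kJ
For 2× the reaction as written: 2 × (−86) = −172 kJ

ΔH = −172 kJ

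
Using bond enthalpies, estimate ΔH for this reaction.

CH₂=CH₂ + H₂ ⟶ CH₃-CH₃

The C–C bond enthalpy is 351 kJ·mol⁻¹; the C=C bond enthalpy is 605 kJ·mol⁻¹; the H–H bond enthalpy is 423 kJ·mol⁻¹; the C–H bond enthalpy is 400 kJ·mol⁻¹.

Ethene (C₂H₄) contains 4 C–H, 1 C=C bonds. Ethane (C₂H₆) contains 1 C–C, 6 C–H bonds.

ΔH ≈ −123 kJ

Bonds broken (reactants):
  C–H: 4 × 400 = 1600
  C=C: 1 × 605 = 605
  H–H: 1 × 423 = 423
  Σ(broken) = 2628 kJ
Bonds formed (products):
  C–C: 1 × 351 = 351
  C–H: 6 × 400 = 2400
  Σ(formed) = 2751 kJ
ΔH = Σ(broken) − Σ(formed) = 2628 − 2751 = −123 kJ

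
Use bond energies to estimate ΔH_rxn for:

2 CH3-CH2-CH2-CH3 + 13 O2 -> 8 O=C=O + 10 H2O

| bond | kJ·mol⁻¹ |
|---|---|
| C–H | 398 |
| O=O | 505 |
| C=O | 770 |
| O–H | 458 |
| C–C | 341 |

ΔH ≈ −4909 kJ

Bonds broken (reactants):
  C–C: 6 × 341 = 2046
  C–H: 20 × 398 = 7960
  O=O: 13 × 505 = 6565
  Σ(broken) = 16571 kJ
Bonds formed (products):
  C=O: 16 × 770 = 12320
  O–H: 20 × 458 = 9160
  Σ(formed) = 21480 kJ
ΔH = Σ(broken) − Σ(formed) = 16571 − 21480 = −4909 kJ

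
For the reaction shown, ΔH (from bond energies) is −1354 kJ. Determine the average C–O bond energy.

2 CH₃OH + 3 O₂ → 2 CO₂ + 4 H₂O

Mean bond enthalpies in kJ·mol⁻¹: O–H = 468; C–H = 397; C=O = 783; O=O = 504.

D(C–O) ≈ 346 kJ/mol

Let D be the C–O bond energy.
Σ(broken) = 6×397 + 2×D + 2×468 + 3×504 = 4830 + 2D
Σ(formed) = 4×783 + 8×468 = 6876
ΔH = Σ(broken) − Σ(formed) = (4830 + 2D) − (6876) = −2046 + 2D
Setting this equal to −1354 kJ gives 2D = 692, so D = 346 kJ/mol.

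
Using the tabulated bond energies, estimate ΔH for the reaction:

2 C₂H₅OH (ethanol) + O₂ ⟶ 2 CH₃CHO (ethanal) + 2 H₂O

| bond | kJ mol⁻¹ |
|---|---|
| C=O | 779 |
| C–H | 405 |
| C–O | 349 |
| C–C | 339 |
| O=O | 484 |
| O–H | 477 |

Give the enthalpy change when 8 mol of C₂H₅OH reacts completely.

Bonds broken (reactants):
  C–C: 2 × 339 = 678
  C–H: 10 × 405 = 4050
  C–O: 2 × 349 = 698
  O–H: 2 × 477 = 954
  O=O: 1 × 484 = 484
  Σ(broken) = 6864 kJ
Bonds formed (products):
  C–C: 2 × 339 = 678
  C–H: 8 × 405 = 3240
  C=O: 2 × 779 = 1558
  O–H: 4 × 477 = 1908
  Σ(formed) = 7384 kJ
ΔH = Σ(broken) − Σ(formed) = 6864 − 7384 = −520 kJ
For 4× the reaction as written: 4 × (−520) = −2080 kJ

ΔH = −2080 kJ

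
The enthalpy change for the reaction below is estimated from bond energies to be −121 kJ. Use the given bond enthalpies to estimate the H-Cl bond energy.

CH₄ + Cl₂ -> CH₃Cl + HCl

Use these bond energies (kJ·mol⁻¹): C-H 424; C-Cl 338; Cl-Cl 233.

Let D be the H-Cl bond energy.
Σ(broken) = 4×424 + 1×233 = 1929
Σ(formed) = 1×338 + 3×424 + 1×D = 1610 + D
ΔH = Σ(broken) − Σ(formed) = (1929) − (1610 + D) = +319 − D
Setting this equal to −121 kJ gives D = 440 kJ/mol.

D(H-Cl) ≈ 440 kJ/mol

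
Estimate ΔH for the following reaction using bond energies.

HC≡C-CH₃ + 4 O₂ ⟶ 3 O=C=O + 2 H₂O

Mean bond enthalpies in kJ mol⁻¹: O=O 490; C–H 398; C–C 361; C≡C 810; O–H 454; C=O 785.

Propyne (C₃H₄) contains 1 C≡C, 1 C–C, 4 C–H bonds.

ΔH ≈ −1803 kJ

Bonds broken (reactants):
  C≡C: 1 × 810 = 810
  C–C: 1 × 361 = 361
  C–H: 4 × 398 = 1592
  O=O: 4 × 490 = 1960
  Σ(broken) = 4723 kJ
Bonds formed (products):
  C=O: 6 × 785 = 4710
  O–H: 4 × 454 = 1816
  Σ(formed) = 6526 kJ
ΔH = Σ(broken) − Σ(formed) = 4723 − 6526 = −1803 kJ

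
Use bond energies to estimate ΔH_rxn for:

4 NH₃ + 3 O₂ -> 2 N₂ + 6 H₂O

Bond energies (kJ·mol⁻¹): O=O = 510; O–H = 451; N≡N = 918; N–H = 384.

ΔH ≈ −1110 kJ

Bonds broken (reactants):
  N–H: 12 × 384 = 4608
  O=O: 3 × 510 = 1530
  Σ(broken) = 6138 kJ
Bonds formed (products):
  N≡N: 2 × 918 = 1836
  O–H: 12 × 451 = 5412
  Σ(formed) = 7248 kJ
ΔH = Σ(broken) − Σ(formed) = 6138 − 7248 = −1110 kJ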